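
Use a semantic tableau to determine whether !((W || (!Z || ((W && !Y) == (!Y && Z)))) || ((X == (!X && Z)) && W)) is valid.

Not valid

Assume the negation and expand:
Initial set: {!!((W || (!Z || ((W && !Y) == (!Y && Z)))) || ((X == (!X && Z)) && W))}.
!!((W || (!Z || ((W && !Y) == (!Y && Z)))) || ((X == (!X && Z)) && W)): β-rule — branch into (W || (!Z || ((W && !Y) == (!Y && Z))))  //  ((X == (!X && Z)) && W).
  branch 1 (add (W || (!Z || ((W && !Y) == (!Y && Z))))):
    (W || (!Z || ((W && !Y) == (!Y && Z)))): β-rule — branch into W  //  (!Z || ((W && !Y) == (!Y && Z))).
      branch 1.1 (add W):
        ○ open, literals {W=T}.
      branch 1.2 (add (!Z || ((W && !Y) == (!Y && Z)))):
        (!Z || ((W && !Y) == (!Y && Z))): β-rule — branch into !Z  //  ((W && !Y) == (!Y && Z)).
          branch 1.2.1 (add !Z):
            ○ open, literals {Z=F}.
          branch 1.2.2 (add ((W && !Y) == (!Y && Z))):
            ((W && !Y) == (!Y && Z)): β-rule — branch into (W && !Y), (!Y && Z)  //  !(W && !Y), !(!Y && Z).
              branch 1.2.2.1 (add (W && !Y), (!Y && Z)):
                (W && !Y): α-rule — add W, !Y.
                (!Y && Z): α-rule — add !Y, Z.
                ○ open, literals {W=T, Y=F, Z=T}.
              branch 1.2.2.2 (add !(W && !Y), !(!Y && Z)):
                !(W && !Y): β-rule — branch into !W  //  !!Y.
                  branch 1.2.2.2.1 (add !W):
                    !(!Y && Z): β-rule — branch into !!Y  //  !Z.
                      branch 1.2.2.2.1.1 (add !!Y):
                        ○ open, literals {W=F, Y=T}.
                      branch 1.2.2.2.1.2 (add !Z):
                        ○ open, literals {W=F, Z=F}.
                  branch 1.2.2.2.2 (add !!Y):
                    !(!Y && Z): β-rule — branch into !!Y  //  !Z.
                      branch 1.2.2.2.2.1 (add !!Y):
                        ○ open, literals {Y=T}.
                      branch 1.2.2.2.2.2 (add !Z):
                        ○ open, literals {Y=T, Z=F}.
  branch 2 (add ((X == (!X && Z)) && W)):
    ((X == (!X && Z)) && W): α-rule — add (X == (!X && Z)), W.
    (X == (!X && Z)): β-rule — branch into X, (!X && Z)  //  !X, !(!X && Z).
      branch 2.1 (add X, (!X && Z)):
        (!X && Z): α-rule — add !X, Z.
        × closes — contains both X and !X.
      branch 2.2 (add !X, !(!X && Z)):
        !(!X && Z): β-rule — branch into !!X  //  !Z.
          branch 2.2.1 (add !!X):
            × closes — contains both X and !X.
          branch 2.2.2 (add !Z):
            ○ open, literals {W=T, X=F, Z=F}.
2 branches closed, 8 open.
An open branch gives a countermodel: W=T (unmentioned atoms arbitrary); under it the original formula is false.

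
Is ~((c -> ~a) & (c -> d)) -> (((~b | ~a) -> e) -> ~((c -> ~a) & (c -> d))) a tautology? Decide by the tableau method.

Assume the negation and expand:
Initial set: {~(~((c -> ~a) & (c -> d)) -> (((~b | ~a) -> e) -> ~((c -> ~a) & (c -> d))))}.
~(~((c -> ~a) & (c -> d)) -> (((~b | ~a) -> e) -> ~((c -> ~a) & (c -> d)))): α-rule — add ~((c -> ~a) & (c -> d)), ~(((~b | ~a) -> e) -> ~((c -> ~a) & (c -> d))).
~(((~b | ~a) -> e) -> ~((c -> ~a) & (c -> d))): α-rule — add ((~b | ~a) -> e), ~~((c -> ~a) & (c -> d)).
~~((c -> ~a) & (c -> d)): α-rule — add (c -> ~a), (c -> d).
~((c -> ~a) & (c -> d)): β-rule — branch into ~(c -> ~a)  //  ~(c -> d).
  branch 1 (add ~(c -> ~a)):
    ~(c -> ~a): α-rule — add c, ~~a.
    ((~b | ~a) -> e): β-rule — branch into ~(~b | ~a)  //  e.
      branch 1.1 (add ~(~b | ~a)):
        ~(~b | ~a): α-rule — add ~~b, ~~a.
        (c -> ~a): β-rule — branch into ~c  //  ~a.
          branch 1.1.1 (add ~c):
            × closes — contains both c and ~c.
          branch 1.1.2 (add ~a):
            × closes — contains both a and ~a.
      branch 1.2 (add e):
        (c -> ~a): β-rule — branch into ~c  //  ~a.
          branch 1.2.1 (add ~c):
            × closes — contains both c and ~c.
          branch 1.2.2 (add ~a):
            × closes — contains both a and ~a.
  branch 2 (add ~(c -> d)):
    ~(c -> d): α-rule — add c, ~d.
    ((~b | ~a) -> e): β-rule — branch into ~(~b | ~a)  //  e.
      branch 2.1 (add ~(~b | ~a)):
        ~(~b | ~a): α-rule — add ~~b, ~~a.
        (c -> ~a): β-rule — branch into ~c  //  ~a.
          branch 2.1.1 (add ~c):
            × closes — contains both c and ~c.
          branch 2.1.2 (add ~a):
            × closes — contains both a and ~a.
      branch 2.2 (add e):
        (c -> ~a): β-rule — branch into ~c  //  ~a.
          branch 2.2.1 (add ~c):
            × closes — contains both c and ~c.
          branch 2.2.2 (add ~a):
            (c -> d): β-rule — branch into ~c  //  d.
              branch 2.2.2.1 (add ~c):
                × closes — contains both c and ~c.
              branch 2.2.2.2 (add d):
                × closes — contains both d and ~d.
All 9 branches close.
Every branch closed, so the negation is unsatisfiable and the formula is valid.

Valid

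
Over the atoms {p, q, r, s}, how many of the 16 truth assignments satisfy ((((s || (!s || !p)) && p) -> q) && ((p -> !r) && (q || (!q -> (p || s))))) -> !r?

13

Initial set: {T (((((s || (!s || !p)) && p) -> q) && ((p -> !r) && (q || (!q -> (p || s))))) -> !r)}.
T (((((s || (!s || !p)) && p) -> q) && ((p -> !r) && (q || (!q -> (p || s))))) -> !r): β-rule — branch into F ((((s || (!s || !p)) && p) -> q) && ((p -> !r) && (q || (!q -> (p || s)))))  //  T !r.
  branch 1 (add F ((((s || (!s || !p)) && p) -> q) && ((p -> !r) && (q || (!q -> (p || s)))))):
    F ((((s || (!s || !p)) && p) -> q) && ((p -> !r) && (q || (!q -> (p || s))))): β-rule — branch into F (((s || (!s || !p)) && p) -> q)  //  F ((p -> !r) && (q || (!q -> (p || s)))).
      branch 1.1 (add F (((s || (!s || !p)) && p) -> q)):
        F (((s || (!s || !p)) && p) -> q): α-rule — add T ((s || (!s || !p)) && p), F q.
        T ((s || (!s || !p)) && p): α-rule — add T (s || (!s || !p)), T p.
        T (s || (!s || !p)): β-rule — branch into T s  //  T (!s || !p).
          branch 1.1.1 (add T s):
            ○ open, literals {p=true, q=false, s=true}.
          branch 1.1.2 (add T (!s || !p)):
            T (!s || !p): β-rule — branch into T !s  //  T !p.
              branch 1.1.2.1 (add T !s):
                ○ open, literals {p=true, q=false, s=false}.
              branch 1.1.2.2 (add T !p):
                × closes — contains both p and !p.
      branch 1.2 (add F ((p -> !r) && (q || (!q -> (p || s))))):
        F ((p -> !r) && (q || (!q -> (p || s)))): β-rule — branch into F (p -> !r)  //  F (q || (!q -> (p || s))).
          branch 1.2.1 (add F (p -> !r)):
            F (p -> !r): α-rule — add T p, F !r.
            ○ open, literals {p=true, r=true}.
          branch 1.2.2 (add F (q || (!q -> (p || s)))):
            F (q || (!q -> (p || s))): α-rule — add F q, F (!q -> (p || s)).
            F (!q -> (p || s)): α-rule — add T !q, F (p || s).
            F (p || s): α-rule — add F p, F s.
            ○ open, literals {p=false, q=false, s=false}.
  branch 2 (add T !r):
    ○ open, literals {r=false}.
1 branch closed, 5 open.
Each open branch fixes some atoms; the unmentioned ones are free. Counting distinct full assignments: branch {p=true, q=false, s=true} (r) contributes 2 new; branch {p=true, q=false, s=false} (r) contributes 2 new; branch {p=true, r=true} (q, s) contributes 2 new; branch {p=false, q=false, s=false} (r) contributes 2 new; branch {r=false} (p, q, s) contributes 5 new. Total: 13.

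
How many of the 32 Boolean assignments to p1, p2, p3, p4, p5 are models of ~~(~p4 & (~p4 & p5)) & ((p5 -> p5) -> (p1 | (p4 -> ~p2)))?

Initial set: {T (~~(~p4 & (~p4 & p5)) & ((p5 -> p5) -> (p1 | (p4 -> ~p2))))}.
T (~~(~p4 & (~p4 & p5)) & ((p5 -> p5) -> (p1 | (p4 -> ~p2)))): α-rule — add T ~~(~p4 & (~p4 & p5)), T ((p5 -> p5) -> (p1 | (p4 -> ~p2))).
T ~~(~p4 & (~p4 & p5)): drop double negation, giving T (~p4 & (~p4 & p5)).
T (~p4 & (~p4 & p5)): α-rule — add T ~p4, T (~p4 & p5).
T (~p4 & p5): α-rule — add T ~p4, T p5.
T ((p5 -> p5) -> (p1 | (p4 -> ~p2))): β-rule — branch into F (p5 -> p5)  //  T (p1 | (p4 -> ~p2)).
  branch 1 (add F (p5 -> p5)):
    F (p5 -> p5): α-rule — add T p5, F p5.
    × closes — contains both p5 and ~p5.
  branch 2 (add T (p1 | (p4 -> ~p2))):
    T (p1 | (p4 -> ~p2)): β-rule — branch into T p1  //  T (p4 -> ~p2).
      branch 2.1 (add T p1):
        ○ open, literals {p1=T, p4=F, p5=T}.
      branch 2.2 (add T (p4 -> ~p2)):
        T (p4 -> ~p2): β-rule — branch into F p4  //  T ~p2.
          branch 2.2.1 (add F p4):
            ○ open, literals {p4=F, p5=T}.
          branch 2.2.2 (add T ~p2):
            ○ open, literals {p2=F, p4=F, p5=T}.
1 branch closed, 3 open.
Each open branch fixes some atoms; the unmentioned ones are free. Counting distinct full assignments: branch {p1=T, p4=F, p5=T} (p2, p3) contributes 4 new; branch {p4=F, p5=T} (p1, p2, p3) contributes 4 new; branch {p2=F, p4=F, p5=T} (p1, p3) contributes 0 new. Total: 8.

8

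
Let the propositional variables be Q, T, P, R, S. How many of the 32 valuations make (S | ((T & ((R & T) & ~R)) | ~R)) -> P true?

Initial set: {((S | ((T & ((R & T) & ~R)) | ~R)) -> P)}.
((S | ((T & ((R & T) & ~R)) | ~R)) -> P): β-rule — branch into ~(S | ((T & ((R & T) & ~R)) | ~R))  //  P.
  branch 1 (add ~(S | ((T & ((R & T) & ~R)) | ~R))):
    ~(S | ((T & ((R & T) & ~R)) | ~R)): α-rule — add ~S, ~((T & ((R & T) & ~R)) | ~R).
    ~((T & ((R & T) & ~R)) | ~R): α-rule — add ~(T & ((R & T) & ~R)), ~~R.
    ~(T & ((R & T) & ~R)): β-rule — branch into ~T  //  ~((R & T) & ~R).
      branch 1.1 (add ~T):
        ○ open, literals {R=1, S=0, T=0}.
      branch 1.2 (add ~((R & T) & ~R)):
        ~((R & T) & ~R): β-rule — branch into ~(R & T)  //  ~~R.
          branch 1.2.1 (add ~(R & T)):
            ~(R & T): β-rule — branch into ~R  //  ~T.
              branch 1.2.1.1 (add ~R):
                × closes — contains both R and ~R.
              branch 1.2.1.2 (add ~T):
                ○ open, literals {R=1, S=0, T=0}.
          branch 1.2.2 (add ~~R):
            ○ open, literals {R=1, S=0}.
  branch 2 (add P):
    ○ open, literals {P=1}.
1 branch closed, 4 open.
Each open branch fixes some atoms; the unmentioned ones are free. Counting distinct full assignments: branch {R=1, S=0, T=0} (Q, P) contributes 4 new; branch {R=1, S=0, T=0} (Q, P) contributes 0 new; branch {R=1, S=0} (Q, T, P) contributes 4 new; branch {P=1} (Q, T, R, S) contributes 12 new. Total: 20.

20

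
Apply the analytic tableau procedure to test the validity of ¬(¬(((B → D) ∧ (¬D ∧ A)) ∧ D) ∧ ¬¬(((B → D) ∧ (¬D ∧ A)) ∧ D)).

Assume the negation and expand:
Initial set: {¬¬(¬(((B → D) ∧ (¬D ∧ A)) ∧ D) ∧ ¬¬(((B → D) ∧ (¬D ∧ A)) ∧ D))}.
¬¬(¬(((B → D) ∧ (¬D ∧ A)) ∧ D) ∧ ¬¬(((B → D) ∧ (¬D ∧ A)) ∧ D)): α-rule — add ¬(((B → D) ∧ (¬D ∧ A)) ∧ D), ¬¬(((B → D) ∧ (¬D ∧ A)) ∧ D).
¬¬(((B → D) ∧ (¬D ∧ A)) ∧ D): drop double negation, giving (((B → D) ∧ (¬D ∧ A)) ∧ D).
(((B → D) ∧ (¬D ∧ A)) ∧ D): α-rule — add ((B → D) ∧ (¬D ∧ A)), D.
((B → D) ∧ (¬D ∧ A)): α-rule — add (B → D), (¬D ∧ A).
(¬D ∧ A): α-rule — add ¬D, A.
× closes — contains both D and ¬D.
All 1 branch closes.
Every branch closed, so the negation is unsatisfiable and the formula is valid.

Valid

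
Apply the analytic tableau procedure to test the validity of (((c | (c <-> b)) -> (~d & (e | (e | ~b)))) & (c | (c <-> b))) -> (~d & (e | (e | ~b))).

Valid

Assume the negation and expand:
Initial set: {~((((c | (c <-> b)) -> (~d & (e | (e | ~b)))) & (c | (c <-> b))) -> (~d & (e | (e | ~b))))}.
~((((c | (c <-> b)) -> (~d & (e | (e | ~b)))) & (c | (c <-> b))) -> (~d & (e | (e | ~b)))): α-rule — add (((c | (c <-> b)) -> (~d & (e | (e | ~b)))) & (c | (c <-> b))), ~(~d & (e | (e | ~b))).
(((c | (c <-> b)) -> (~d & (e | (e | ~b)))) & (c | (c <-> b))): α-rule — add ((c | (c <-> b)) -> (~d & (e | (e | ~b)))), (c | (c <-> b)).
~(~d & (e | (e | ~b))): β-rule — branch into ~~d  //  ~(e | (e | ~b)).
  branch 1 (add ~~d):
    ((c | (c <-> b)) -> (~d & (e | (e | ~b)))): β-rule — branch into ~(c | (c <-> b))  //  (~d & (e | (e | ~b))).
      branch 1.1 (add ~(c | (c <-> b))):
        ~(c | (c <-> b)): α-rule — add ~c, ~(c <-> b).
        (c | (c <-> b)): β-rule — branch into c  //  (c <-> b).
          branch 1.1.1 (add c):
            × closes — contains both c and ~c.
          branch 1.1.2 (add (c <-> b)):
            ~(c <-> b): β-rule — branch into c, ~b  //  ~c, b.
              branch 1.1.2.1 (add c, ~b):
                × closes — contains both c and ~c.
              branch 1.1.2.2 (add ~c, b):
                (c <-> b): β-rule — branch into c, b  //  ~c, ~b.
                  branch 1.1.2.2.1 (add c, b):
                    × closes — contains both c and ~c.
                  branch 1.1.2.2.2 (add ~c, ~b):
                    × closes — contains both b and ~b.
      branch 1.2 (add (~d & (e | (e | ~b)))):
        (~d & (e | (e | ~b))): α-rule — add ~d, (e | (e | ~b)).
        × closes — contains both d and ~d.
  branch 2 (add ~(e | (e | ~b))):
    ~(e | (e | ~b)): α-rule — add ~e, ~(e | ~b).
    ~(e | ~b): α-rule — add ~e, ~~b.
    ((c | (c <-> b)) -> (~d & (e | (e | ~b)))): β-rule — branch into ~(c | (c <-> b))  //  (~d & (e | (e | ~b))).
      branch 2.1 (add ~(c | (c <-> b))):
        ~(c | (c <-> b)): α-rule — add ~c, ~(c <-> b).
        (c | (c <-> b)): β-rule — branch into c  //  (c <-> b).
          branch 2.1.1 (add c):
            × closes — contains both c and ~c.
          branch 2.1.2 (add (c <-> b)):
            ~(c <-> b): β-rule — branch into c, ~b  //  ~c, b.
              branch 2.1.2.1 (add c, ~b):
                × closes — contains both c and ~c.
              branch 2.1.2.2 (add ~c, b):
                (c <-> b): β-rule — branch into c, b  //  ~c, ~b.
                  branch 2.1.2.2.1 (add c, b):
                    × closes — contains both c and ~c.
                  branch 2.1.2.2.2 (add ~c, ~b):
                    × closes — contains both b and ~b.
      branch 2.2 (add (~d & (e | (e | ~b)))):
        (~d & (e | (e | ~b))): α-rule — add ~d, (e | (e | ~b)).
        (c | (c <-> b)): β-rule — branch into c  //  (c <-> b).
          branch 2.2.1 (add c):
            (e | (e | ~b)): β-rule — branch into e  //  (e | ~b).
              branch 2.2.1.1 (add e):
                × closes — contains both e and ~e.
              branch 2.2.1.2 (add (e | ~b)):
                (e | ~b): β-rule — branch into e  //  ~b.
                  branch 2.2.1.2.1 (add e):
                    × closes — contains both e and ~e.
                  branch 2.2.1.2.2 (add ~b):
                    × closes — contains both b and ~b.
          branch 2.2.2 (add (c <-> b)):
            (e | (e | ~b)): β-rule — branch into e  //  (e | ~b).
              branch 2.2.2.1 (add e):
                × closes — contains both e and ~e.
              branch 2.2.2.2 (add (e | ~b)):
                (c <-> b): β-rule — branch into c, b  //  ~c, ~b.
                  branch 2.2.2.2.1 (add c, b):
                    (e | ~b): β-rule — branch into e  //  ~b.
                      branch 2.2.2.2.1.1 (add e):
                        × closes — contains both e and ~e.
                      branch 2.2.2.2.1.2 (add ~b):
                        × closes — contains both b and ~b.
                  branch 2.2.2.2.2 (add ~c, ~b):
                    × closes — contains both b and ~b.
All 16 branches close.
Every branch closed, so the negation is unsatisfiable and the formula is valid.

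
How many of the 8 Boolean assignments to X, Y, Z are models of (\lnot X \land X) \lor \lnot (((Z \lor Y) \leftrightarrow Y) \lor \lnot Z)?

Initial set: {((\lnot X \land X) \lor \lnot (((Z \lor Y) \leftrightarrow Y) \lor \lnot Z))}.
((\lnot X \land X) \lor \lnot (((Z \lor Y) \leftrightarrow Y) \lor \lnot Z)): β-rule — branch into (\lnot X \land X)  //  \lnot (((Z \lor Y) \leftrightarrow Y) \lor \lnot Z).
  branch 1 (add (\lnot X \land X)):
    (\lnot X \land X): α-rule — add \lnot X, X.
    × closes — contains both X and \lnot X.
  branch 2 (add \lnot (((Z \lor Y) \leftrightarrow Y) \lor \lnot Z)):
    \lnot (((Z \lor Y) \leftrightarrow Y) \lor \lnot Z): α-rule — add \lnot ((Z \lor Y) \leftrightarrow Y), \lnot \lnot Z.
    \lnot ((Z \lor Y) \leftrightarrow Y): β-rule — branch into (Z \lor Y), \lnot Y  //  \lnot (Z \lor Y), Y.
      branch 2.1 (add (Z \lor Y), \lnot Y):
        (Z \lor Y): β-rule — branch into Z  //  Y.
          branch 2.1.1 (add Z):
            ○ open, literals {Y=false, Z=true}.
          branch 2.1.2 (add Y):
            × closes — contains both Y and \lnot Y.
      branch 2.2 (add \lnot (Z \lor Y), Y):
        \lnot (Z \lor Y): α-rule — add \lnot Z, \lnot Y.
        × closes — contains both Z and \lnot Z.
3 branches closed, 1 open.
Each open branch fixes some atoms; the unmentioned ones are free. Counting distinct full assignments: branch {Y=false, Z=true} (X) contributes 2 new. Total: 2.

2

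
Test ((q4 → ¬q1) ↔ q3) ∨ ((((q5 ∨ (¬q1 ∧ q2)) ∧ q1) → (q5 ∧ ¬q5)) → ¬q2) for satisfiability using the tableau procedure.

Initial set: {(((q4 → ¬q1) ↔ q3) ∨ ((((q5 ∨ (¬q1 ∧ q2)) ∧ q1) → (q5 ∧ ¬q5)) → ¬q2))}.
(((q4 → ¬q1) ↔ q3) ∨ ((((q5 ∨ (¬q1 ∧ q2)) ∧ q1) → (q5 ∧ ¬q5)) → ¬q2)): β-rule — branch into ((q4 → ¬q1) ↔ q3)  //  ((((q5 ∨ (¬q1 ∧ q2)) ∧ q1) → (q5 ∧ ¬q5)) → ¬q2).
  branch 1 (add ((q4 → ¬q1) ↔ q3)):
    ((q4 → ¬q1) ↔ q3): β-rule — branch into (q4 → ¬q1), q3  //  ¬(q4 → ¬q1), ¬q3.
      branch 1.1 (add (q4 → ¬q1), q3):
        (q4 → ¬q1): β-rule — branch into ¬q4  //  ¬q1.
          branch 1.1.1 (add ¬q4):
            ○ open, literals {q3=1, q4=0}.
          branch 1.1.2 (add ¬q1):
            ○ open, literals {q1=0, q3=1}.
      branch 1.2 (add ¬(q4 → ¬q1), ¬q3):
        ¬(q4 → ¬q1): α-rule — add q4, ¬¬q1.
        ○ open, literals {q1=1, q3=0, q4=1}.
  branch 2 (add ((((q5 ∨ (¬q1 ∧ q2)) ∧ q1) → (q5 ∧ ¬q5)) → ¬q2)):
    ((((q5 ∨ (¬q1 ∧ q2)) ∧ q1) → (q5 ∧ ¬q5)) → ¬q2): β-rule — branch into ¬(((q5 ∨ (¬q1 ∧ q2)) ∧ q1) → (q5 ∧ ¬q5))  //  ¬q2.
      branch 2.1 (add ¬(((q5 ∨ (¬q1 ∧ q2)) ∧ q1) → (q5 ∧ ¬q5))):
        ¬(((q5 ∨ (¬q1 ∧ q2)) ∧ q1) → (q5 ∧ ¬q5)): α-rule — add ((q5 ∨ (¬q1 ∧ q2)) ∧ q1), ¬(q5 ∧ ¬q5).
        ((q5 ∨ (¬q1 ∧ q2)) ∧ q1): α-rule — add (q5 ∨ (¬q1 ∧ q2)), q1.
        ¬(q5 ∧ ¬q5): β-rule — branch into ¬q5  //  ¬¬q5.
          branch 2.1.1 (add ¬q5):
            (q5 ∨ (¬q1 ∧ q2)): β-rule — branch into q5  //  (¬q1 ∧ q2).
              branch 2.1.1.1 (add q5):
                × closes — contains both q5 and ¬q5.
              branch 2.1.1.2 (add (¬q1 ∧ q2)):
                (¬q1 ∧ q2): α-rule — add ¬q1, q2.
                × closes — contains both q1 and ¬q1.
          branch 2.1.2 (add ¬¬q5):
            (q5 ∨ (¬q1 ∧ q2)): β-rule — branch into q5  //  (¬q1 ∧ q2).
              branch 2.1.2.1 (add q5):
                ○ open, literals {q1=1, q5=1}.
              branch 2.1.2.2 (add (¬q1 ∧ q2)):
                (¬q1 ∧ q2): α-rule — add ¬q1, q2.
                × closes — contains both q1 and ¬q1.
      branch 2.2 (add ¬q2):
        ○ open, literals {q2=0}.
3 branches closed, 5 open.
An open branch gives a satisfying assignment: q3=1, q4=0.

Satisfiable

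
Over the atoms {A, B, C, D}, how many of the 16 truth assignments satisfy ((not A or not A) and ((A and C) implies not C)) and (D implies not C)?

6

Initial set: {(((not A or not A) and ((A and C) implies not C)) and (D implies not C))}.
(((not A or not A) and ((A and C) implies not C)) and (D implies not C)): α-rule — add ((not A or not A) and ((A and C) implies not C)), (D implies not C).
((not A or not A) and ((A and C) implies not C)): α-rule — add (not A or not A), ((A and C) implies not C).
(D implies not C): β-rule — branch into not D  //  not C.
  branch 1 (add not D):
    (not A or not A): β-rule — branch into not A  //  not A.
      branch 1.1 (add not A):
        ((A and C) implies not C): β-rule — branch into not (A and C)  //  not C.
          branch 1.1.1 (add not (A and C)):
            not (A and C): β-rule — branch into not A  //  not C.
              branch 1.1.1.1 (add not A):
                ○ open, literals {A=0, D=0}.
              branch 1.1.1.2 (add not C):
                ○ open, literals {A=0, C=0, D=0}.
          branch 1.1.2 (add not C):
            ○ open, literals {A=0, C=0, D=0}.
      branch 1.2 (add not A):
        ((A and C) implies not C): β-rule — branch into not (A and C)  //  not C.
          branch 1.2.1 (add not (A and C)):
            not (A and C): β-rule — branch into not A  //  not C.
              branch 1.2.1.1 (add not A):
                ○ open, literals {A=0, D=0}.
              branch 1.2.1.2 (add not C):
                ○ open, literals {A=0, C=0, D=0}.
          branch 1.2.2 (add not C):
            ○ open, literals {A=0, C=0, D=0}.
  branch 2 (add not C):
    (not A or not A): β-rule — branch into not A  //  not A.
      branch 2.1 (add not A):
        ((A and C) implies not C): β-rule — branch into not (A and C)  //  not C.
          branch 2.1.1 (add not (A and C)):
            not (A and C): β-rule — branch into not A  //  not C.
              branch 2.1.1.1 (add not A):
                ○ open, literals {A=0, C=0}.
              branch 2.1.1.2 (add not C):
                ○ open, literals {A=0, C=0}.
          branch 2.1.2 (add not C):
            ○ open, literals {A=0, C=0}.
      branch 2.2 (add not A):
        ((A and C) implies not C): β-rule — branch into not (A and C)  //  not C.
          branch 2.2.1 (add not (A and C)):
            not (A and C): β-rule — branch into not A  //  not C.
              branch 2.2.1.1 (add not A):
                ○ open, literals {A=0, C=0}.
              branch 2.2.1.2 (add not C):
                ○ open, literals {A=0, C=0}.
          branch 2.2.2 (add not C):
            ○ open, literals {A=0, C=0}.
0 branches closed, 12 open.
Each open branch fixes some atoms; the unmentioned ones are free. Counting distinct full assignments: branch {A=0, D=0} (B, C) contributes 4 new; branch {A=0, C=0, D=0} (B) contributes 0 new; branch {A=0, C=0, D=0} (B) contributes 0 new; branch {A=0, D=0} (B, C) contributes 0 new; branch {A=0, C=0, D=0} (B) contributes 0 new; branch {A=0, C=0, D=0} (B) contributes 0 new; branch {A=0, C=0} (B, D) contributes 2 new; branch {A=0, C=0} (B, D) contributes 0 new; branch {A=0, C=0} (B, D) contributes 0 new; branch {A=0, C=0} (B, D) contributes 0 new; branch {A=0, C=0} (B, D) contributes 0 new; branch {A=0, C=0} (B, D) contributes 0 new. Total: 6.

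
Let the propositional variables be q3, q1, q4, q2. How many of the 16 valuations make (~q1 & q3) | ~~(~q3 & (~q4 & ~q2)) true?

Initial set: {((~q1 & q3) | ~~(~q3 & (~q4 & ~q2)))}.
((~q1 & q3) | ~~(~q3 & (~q4 & ~q2))): β-rule — branch into (~q1 & q3)  //  ~~(~q3 & (~q4 & ~q2)).
  branch 1 (add (~q1 & q3)):
    (~q1 & q3): α-rule — add ~q1, q3.
    ○ open, literals {q1=0, q3=1}.
  branch 2 (add ~~(~q3 & (~q4 & ~q2))):
    ~~(~q3 & (~q4 & ~q2)): drop double negation, giving (~q3 & (~q4 & ~q2)).
    (~q3 & (~q4 & ~q2)): α-rule — add ~q3, (~q4 & ~q2).
    (~q4 & ~q2): α-rule — add ~q4, ~q2.
    ○ open, literals {q2=0, q3=0, q4=0}.
0 branches closed, 2 open.
Each open branch fixes some atoms; the unmentioned ones are free. Counting distinct full assignments: branch {q1=0, q3=1} (q4, q2) contributes 4 new; branch {q2=0, q3=0, q4=0} (q1) contributes 2 new. Total: 6.

6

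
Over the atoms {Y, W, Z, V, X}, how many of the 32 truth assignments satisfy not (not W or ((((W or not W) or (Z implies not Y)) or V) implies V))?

Initial set: {not (not W or ((((W or not W) or (Z implies not Y)) or V) implies V))}.
not (not W or ((((W or not W) or (Z implies not Y)) or V) implies V)): α-rule — add not not W, not ((((W or not W) or (Z implies not Y)) or V) implies V).
not ((((W or not W) or (Z implies not Y)) or V) implies V): α-rule — add (((W or not W) or (Z implies not Y)) or V), not V.
(((W or not W) or (Z implies not Y)) or V): β-rule — branch into ((W or not W) or (Z implies not Y))  //  V.
  branch 1 (add ((W or not W) or (Z implies not Y))):
    ((W or not W) or (Z implies not Y)): β-rule — branch into (W or not W)  //  (Z implies not Y).
      branch 1.1 (add (W or not W)):
        (W or not W): β-rule — branch into W  //  not W.
          branch 1.1.1 (add W):
            ○ open, literals {V=F, W=T}.
          branch 1.1.2 (add not W):
            × closes — contains both W and not W.
      branch 1.2 (add (Z implies not Y)):
        (Z implies not Y): β-rule — branch into not Z  //  not Y.
          branch 1.2.1 (add not Z):
            ○ open, literals {V=F, W=T, Z=F}.
          branch 1.2.2 (add not Y):
            ○ open, literals {V=F, W=T, Y=F}.
  branch 2 (add V):
    × closes — contains both V and not V.
2 branches closed, 3 open.
Each open branch fixes some atoms; the unmentioned ones are free. Counting distinct full assignments: branch {V=F, W=T} (Y, Z, X) contributes 8 new; branch {V=F, W=T, Z=F} (Y, X) contributes 0 new; branch {V=F, W=T, Y=F} (Z, X) contributes 0 new. Total: 8.

8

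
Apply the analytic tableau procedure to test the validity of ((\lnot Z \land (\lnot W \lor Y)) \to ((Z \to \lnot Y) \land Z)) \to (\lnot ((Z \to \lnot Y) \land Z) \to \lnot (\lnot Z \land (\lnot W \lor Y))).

Valid

Assume the negation and expand:
Initial set: {F (((\lnot Z \land (\lnot W \lor Y)) \to ((Z \to \lnot Y) \land Z)) \to (\lnot ((Z \to \lnot Y) \land Z) \to \lnot (\lnot Z \land (\lnot W \lor Y))))}.
F (((\lnot Z \land (\lnot W \lor Y)) \to ((Z \to \lnot Y) \land Z)) \to (\lnot ((Z \to \lnot Y) \land Z) \to \lnot (\lnot Z \land (\lnot W \lor Y)))): α-rule — add T ((\lnot Z \land (\lnot W \lor Y)) \to ((Z \to \lnot Y) \land Z)), F (\lnot ((Z \to \lnot Y) \land Z) \to \lnot (\lnot Z \land (\lnot W \lor Y))).
F (\lnot ((Z \to \lnot Y) \land Z) \to \lnot (\lnot Z \land (\lnot W \lor Y))): α-rule — add T \lnot ((Z \to \lnot Y) \land Z), F \lnot (\lnot Z \land (\lnot W \lor Y)).
F \lnot (\lnot Z \land (\lnot W \lor Y)): α-rule — add T \lnot Z, T (\lnot W \lor Y).
T ((\lnot Z \land (\lnot W \lor Y)) \to ((Z \to \lnot Y) \land Z)): β-rule — branch into F (\lnot Z \land (\lnot W \lor Y))  //  T ((Z \to \lnot Y) \land Z).
  branch 1 (add F (\lnot Z \land (\lnot W \lor Y))):
    T \lnot ((Z \to \lnot Y) \land Z): β-rule — branch into F (Z \to \lnot Y)  //  F Z.
      branch 1.1 (add F (Z \to \lnot Y)):
        F (Z \to \lnot Y): α-rule — add T Z, F \lnot Y.
        × closes — contains both Z and \lnot Z.
      branch 1.2 (add F Z):
        T (\lnot W \lor Y): β-rule — branch into T \lnot W  //  T Y.
          branch 1.2.1 (add T \lnot W):
            F (\lnot Z \land (\lnot W \lor Y)): β-rule — branch into F \lnot Z  //  F (\lnot W \lor Y).
              branch 1.2.1.1 (add F \lnot Z):
                × closes — contains both Z and \lnot Z.
              branch 1.2.1.2 (add F (\lnot W \lor Y)):
                F (\lnot W \lor Y): α-rule — add F \lnot W, F Y.
                × closes — contains both W and \lnot W.
          branch 1.2.2 (add T Y):
            F (\lnot Z \land (\lnot W \lor Y)): β-rule — branch into F \lnot Z  //  F (\lnot W \lor Y).
              branch 1.2.2.1 (add F \lnot Z):
                × closes — contains both Z and \lnot Z.
              branch 1.2.2.2 (add F (\lnot W \lor Y)):
                F (\lnot W \lor Y): α-rule — add F \lnot W, F Y.
                × closes — contains both Y and \lnot Y.
  branch 2 (add T ((Z \to \lnot Y) \land Z)):
    T ((Z \to \lnot Y) \land Z): α-rule — add T (Z \to \lnot Y), T Z.
    × closes — contains both Z and \lnot Z.
All 6 branches close.
Every branch closed, so the negation is unsatisfiable and the formula is valid.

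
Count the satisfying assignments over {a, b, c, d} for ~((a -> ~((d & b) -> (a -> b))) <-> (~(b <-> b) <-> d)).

Initial set: {~((a -> ~((d & b) -> (a -> b))) <-> (~(b <-> b) <-> d))}.
~((a -> ~((d & b) -> (a -> b))) <-> (~(b <-> b) <-> d)): β-rule — branch into (a -> ~((d & b) -> (a -> b))), ~(~(b <-> b) <-> d)  //  ~(a -> ~((d & b) -> (a -> b))), (~(b <-> b) <-> d).
  branch 1 (add (a -> ~((d & b) -> (a -> b))), ~(~(b <-> b) <-> d)):
    (a -> ~((d & b) -> (a -> b))): β-rule — branch into ~a  //  ~((d & b) -> (a -> b)).
      branch 1.1 (add ~a):
        ~(~(b <-> b) <-> d): β-rule — branch into ~(b <-> b), ~d  //  ~~(b <-> b), d.
          branch 1.1.1 (add ~(b <-> b), ~d):
            ~(b <-> b): β-rule — branch into b, ~b  //  ~b, b.
              branch 1.1.1.1 (add b, ~b):
                × closes — contains both b and ~b.
              branch 1.1.1.2 (add ~b, b):
                × closes — contains both b and ~b.
          branch 1.1.2 (add ~~(b <-> b), d):
            ~~(b <-> b): β-rule — branch into b, b  //  ~b, ~b.
              branch 1.1.2.1 (add b, b):
                ○ open, literals {a=F, b=T, d=T}.
              branch 1.1.2.2 (add ~b, ~b):
                ○ open, literals {a=F, b=F, d=T}.
      branch 1.2 (add ~((d & b) -> (a -> b))):
        ~((d & b) -> (a -> b)): α-rule — add (d & b), ~(a -> b).
        (d & b): α-rule — add d, b.
        ~(a -> b): α-rule — add a, ~b.
        × closes — contains both b and ~b.
  branch 2 (add ~(a -> ~((d & b) -> (a -> b))), (~(b <-> b) <-> d)):
    ~(a -> ~((d & b) -> (a -> b))): α-rule — add a, ~~((d & b) -> (a -> b)).
    (~(b <-> b) <-> d): β-rule — branch into ~(b <-> b), d  //  ~~(b <-> b), ~d.
      branch 2.1 (add ~(b <-> b), d):
        ~~((d & b) -> (a -> b)): β-rule — branch into ~(d & b)  //  (a -> b).
          branch 2.1.1 (add ~(d & b)):
            ~(b <-> b): β-rule — branch into b, ~b  //  ~b, b.
              branch 2.1.1.1 (add b, ~b):
                × closes — contains both b and ~b.
              branch 2.1.1.2 (add ~b, b):
                × closes — contains both b and ~b.
          branch 2.1.2 (add (a -> b)):
            ~(b <-> b): β-rule — branch into b, ~b  //  ~b, b.
              branch 2.1.2.1 (add b, ~b):
                × closes — contains both b and ~b.
              branch 2.1.2.2 (add ~b, b):
                × closes — contains both b and ~b.
      branch 2.2 (add ~~(b <-> b), ~d):
        ~~((d & b) -> (a -> b)): β-rule — branch into ~(d & b)  //  (a -> b).
          branch 2.2.1 (add ~(d & b)):
            ~~(b <-> b): β-rule — branch into b, b  //  ~b, ~b.
              branch 2.2.1.1 (add b, b):
                ~(d & b): β-rule — branch into ~d  //  ~b.
                  branch 2.2.1.1.1 (add ~d):
                    ○ open, literals {a=T, b=T, d=F}.
                  branch 2.2.1.1.2 (add ~b):
                    × closes — contains both b and ~b.
              branch 2.2.1.2 (add ~b, ~b):
                ~(d & b): β-rule — branch into ~d  //  ~b.
                  branch 2.2.1.2.1 (add ~d):
                    ○ open, literals {a=T, b=F, d=F}.
                  branch 2.2.1.2.2 (add ~b):
                    ○ open, literals {a=T, b=F, d=F}.
          branch 2.2.2 (add (a -> b)):
            ~~(b <-> b): β-rule — branch into b, b  //  ~b, ~b.
              branch 2.2.2.1 (add b, b):
                (a -> b): β-rule — branch into ~a  //  b.
                  branch 2.2.2.1.1 (add ~a):
                    × closes — contains both a and ~a.
                  branch 2.2.2.1.2 (add b):
                    ○ open, literals {a=T, b=T, d=F}.
              branch 2.2.2.2 (add ~b, ~b):
                (a -> b): β-rule — branch into ~a  //  b.
                  branch 2.2.2.2.1 (add ~a):
                    × closes — contains both a and ~a.
                  branch 2.2.2.2.2 (add b):
                    × closes — contains both b and ~b.
11 branches closed, 6 open.
Each open branch fixes some atoms; the unmentioned ones are free. Counting distinct full assignments: branch {a=F, b=T, d=T} (c) contributes 2 new; branch {a=F, b=F, d=T} (c) contributes 2 new; branch {a=T, b=T, d=F} (c) contributes 2 new; branch {a=T, b=F, d=F} (c) contributes 2 new; branch {a=T, b=F, d=F} (c) contributes 0 new; branch {a=T, b=T, d=F} (c) contributes 0 new. Total: 8.

8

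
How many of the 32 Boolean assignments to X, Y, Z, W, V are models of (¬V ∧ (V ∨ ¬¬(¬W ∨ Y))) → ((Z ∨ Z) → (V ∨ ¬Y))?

28

Initial set: {((¬V ∧ (V ∨ ¬¬(¬W ∨ Y))) → ((Z ∨ Z) → (V ∨ ¬Y)))}.
((¬V ∧ (V ∨ ¬¬(¬W ∨ Y))) → ((Z ∨ Z) → (V ∨ ¬Y))): β-rule — branch into ¬(¬V ∧ (V ∨ ¬¬(¬W ∨ Y)))  //  ((Z ∨ Z) → (V ∨ ¬Y)).
  branch 1 (add ¬(¬V ∧ (V ∨ ¬¬(¬W ∨ Y)))):
    ¬(¬V ∧ (V ∨ ¬¬(¬W ∨ Y))): β-rule — branch into ¬¬V  //  ¬(V ∨ ¬¬(¬W ∨ Y)).
      branch 1.1 (add ¬¬V):
        ○ open, literals {V=1}.
      branch 1.2 (add ¬(V ∨ ¬¬(¬W ∨ Y))):
        ¬(V ∨ ¬¬(¬W ∨ Y)): α-rule — add ¬V, ¬¬¬(¬W ∨ Y).
        ¬¬¬(¬W ∨ Y): drop double negation, giving ¬(¬W ∨ Y).
        ¬(¬W ∨ Y): α-rule — add ¬¬W, ¬Y.
        ○ open, literals {V=0, W=1, Y=0}.
  branch 2 (add ((Z ∨ Z) → (V ∨ ¬Y))):
    ((Z ∨ Z) → (V ∨ ¬Y)): β-rule — branch into ¬(Z ∨ Z)  //  (V ∨ ¬Y).
      branch 2.1 (add ¬(Z ∨ Z)):
        ¬(Z ∨ Z): α-rule — add ¬Z, ¬Z.
        ○ open, literals {Z=0}.
      branch 2.2 (add (V ∨ ¬Y)):
        (V ∨ ¬Y): β-rule — branch into V  //  ¬Y.
          branch 2.2.1 (add V):
            ○ open, literals {V=1}.
          branch 2.2.2 (add ¬Y):
            ○ open, literals {Y=0}.
0 branches closed, 5 open.
Each open branch fixes some atoms; the unmentioned ones are free. Counting distinct full assignments: branch {V=1} (X, Y, Z, W) contributes 16 new; branch {V=0, W=1, Y=0} (X, Z) contributes 4 new; branch {Z=0} (X, Y, W, V) contributes 6 new; branch {V=1} (X, Y, Z, W) contributes 0 new; branch {Y=0} (X, Z, W, V) contributes 2 new. Total: 28.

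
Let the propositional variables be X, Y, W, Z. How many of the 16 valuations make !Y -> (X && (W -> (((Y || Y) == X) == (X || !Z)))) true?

Initial set: {(!Y -> (X && (W -> (((Y || Y) == X) == (X || !Z)))))}.
(!Y -> (X && (W -> (((Y || Y) == X) == (X || !Z))))): β-rule — branch into !!Y  //  (X && (W -> (((Y || Y) == X) == (X || !Z)))).
  branch 1 (add !!Y):
    ○ open, literals {Y=T}.
  branch 2 (add (X && (W -> (((Y || Y) == X) == (X || !Z))))):
    (X && (W -> (((Y || Y) == X) == (X || !Z)))): α-rule — add X, (W -> (((Y || Y) == X) == (X || !Z))).
    (W -> (((Y || Y) == X) == (X || !Z))): β-rule — branch into !W  //  (((Y || Y) == X) == (X || !Z)).
      branch 2.1 (add !W):
        ○ open, literals {W=F, X=T}.
      branch 2.2 (add (((Y || Y) == X) == (X || !Z))):
        (((Y || Y) == X) == (X || !Z)): β-rule — branch into ((Y || Y) == X), (X || !Z)  //  !((Y || Y) == X), !(X || !Z).
          branch 2.2.1 (add ((Y || Y) == X), (X || !Z)):
            ((Y || Y) == X): β-rule — branch into (Y || Y), X  //  !(Y || Y), !X.
              branch 2.2.1.1 (add (Y || Y), X):
                (X || !Z): β-rule — branch into X  //  !Z.
                  branch 2.2.1.1.1 (add X):
                    (Y || Y): β-rule — branch into Y  //  Y.
                      branch 2.2.1.1.1.1 (add Y):
                        ○ open, literals {X=T, Y=T}.
                      branch 2.2.1.1.1.2 (add Y):
                        ○ open, literals {X=T, Y=T}.
                  branch 2.2.1.1.2 (add !Z):
                    (Y || Y): β-rule — branch into Y  //  Y.
                      branch 2.2.1.1.2.1 (add Y):
                        ○ open, literals {X=T, Y=T, Z=F}.
                      branch 2.2.1.1.2.2 (add Y):
                        ○ open, literals {X=T, Y=T, Z=F}.
              branch 2.2.1.2 (add !(Y || Y), !X):
                × closes — contains both X and !X.
          branch 2.2.2 (add !((Y || Y) == X), !(X || !Z)):
            !(X || !Z): α-rule — add !X, !!Z.
            × closes — contains both X and !X.
2 branches closed, 6 open.
Each open branch fixes some atoms; the unmentioned ones are free. Counting distinct full assignments: branch {Y=T} (X, W, Z) contributes 8 new; branch {W=F, X=T} (Y, Z) contributes 2 new; branch {X=T, Y=T} (W, Z) contributes 0 new; branch {X=T, Y=T} (W, Z) contributes 0 new; branch {X=T, Y=T, Z=F} (W) contributes 0 new; branch {X=T, Y=T, Z=F} (W) contributes 0 new. Total: 10.

10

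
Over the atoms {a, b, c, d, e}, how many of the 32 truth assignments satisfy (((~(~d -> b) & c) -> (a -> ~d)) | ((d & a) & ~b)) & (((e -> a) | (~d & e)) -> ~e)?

20

Initial set: {((((~(~d -> b) & c) -> (a -> ~d)) | ((d & a) & ~b)) & (((e -> a) | (~d & e)) -> ~e))}.
((((~(~d -> b) & c) -> (a -> ~d)) | ((d & a) & ~b)) & (((e -> a) | (~d & e)) -> ~e)): α-rule — add (((~(~d -> b) & c) -> (a -> ~d)) | ((d & a) & ~b)), (((e -> a) | (~d & e)) -> ~e).
(((~(~d -> b) & c) -> (a -> ~d)) | ((d & a) & ~b)): β-rule — branch into ((~(~d -> b) & c) -> (a -> ~d))  //  ((d & a) & ~b).
  branch 1 (add ((~(~d -> b) & c) -> (a -> ~d))):
    (((e -> a) | (~d & e)) -> ~e): β-rule — branch into ~((e -> a) | (~d & e))  //  ~e.
      branch 1.1 (add ~((e -> a) | (~d & e))):
        ~((e -> a) | (~d & e)): α-rule — add ~(e -> a), ~(~d & e).
        ~(e -> a): α-rule — add e, ~a.
        ((~(~d -> b) & c) -> (a -> ~d)): β-rule — branch into ~(~(~d -> b) & c)  //  (a -> ~d).
          branch 1.1.1 (add ~(~(~d -> b) & c)):
            ~(~d & e): β-rule — branch into ~~d  //  ~e.
              branch 1.1.1.1 (add ~~d):
                ~(~(~d -> b) & c): β-rule — branch into ~~(~d -> b)  //  ~c.
                  branch 1.1.1.1.1 (add ~~(~d -> b)):
                    ~~(~d -> b): β-rule — branch into ~~d  //  b.
                      branch 1.1.1.1.1.1 (add ~~d):
                        ○ open, literals {a=false, d=true, e=true}.
                      branch 1.1.1.1.1.2 (add b):
                        ○ open, literals {a=false, b=true, d=true, e=true}.
                  branch 1.1.1.1.2 (add ~c):
                    ○ open, literals {a=false, c=false, d=true, e=true}.
              branch 1.1.1.2 (add ~e):
                × closes — contains both e and ~e.
          branch 1.1.2 (add (a -> ~d)):
            ~(~d & e): β-rule — branch into ~~d  //  ~e.
              branch 1.1.2.1 (add ~~d):
                (a -> ~d): β-rule — branch into ~a  //  ~d.
                  branch 1.1.2.1.1 (add ~a):
                    ○ open, literals {a=false, d=true, e=true}.
                  branch 1.1.2.1.2 (add ~d):
                    × closes — contains both d and ~d.
              branch 1.1.2.2 (add ~e):
                × closes — contains both e and ~e.
      branch 1.2 (add ~e):
        ((~(~d -> b) & c) -> (a -> ~d)): β-rule — branch into ~(~(~d -> b) & c)  //  (a -> ~d).
          branch 1.2.1 (add ~(~(~d -> b) & c)):
            ~(~(~d -> b) & c): β-rule — branch into ~~(~d -> b)  //  ~c.
              branch 1.2.1.1 (add ~~(~d -> b)):
                ~~(~d -> b): β-rule — branch into ~~d  //  b.
                  branch 1.2.1.1.1 (add ~~d):
                    ○ open, literals {d=true, e=false}.
                  branch 1.2.1.1.2 (add b):
                    ○ open, literals {b=true, e=false}.
              branch 1.2.1.2 (add ~c):
                ○ open, literals {c=false, e=false}.
          branch 1.2.2 (add (a -> ~d)):
            (a -> ~d): β-rule — branch into ~a  //  ~d.
              branch 1.2.2.1 (add ~a):
                ○ open, literals {a=false, e=false}.
              branch 1.2.2.2 (add ~d):
                ○ open, literals {d=false, e=false}.
  branch 2 (add ((d & a) & ~b)):
    ((d & a) & ~b): α-rule — add (d & a), ~b.
    (d & a): α-rule — add d, a.
    (((e -> a) | (~d & e)) -> ~e): β-rule — branch into ~((e -> a) | (~d & e))  //  ~e.
      branch 2.1 (add ~((e -> a) | (~d & e))):
        ~((e -> a) | (~d & e)): α-rule — add ~(e -> a), ~(~d & e).
        ~(e -> a): α-rule — add e, ~a.
        × closes — contains both a and ~a.
      branch 2.2 (add ~e):
        ○ open, literals {a=true, b=false, d=true, e=false}.
4 branches closed, 10 open.
Each open branch fixes some atoms; the unmentioned ones are free. Counting distinct full assignments: branch {a=false, d=true, e=true} (b, c) contributes 4 new; branch {a=false, b=true, d=true, e=true} (c) contributes 0 new; branch {a=false, c=false, d=true, e=true} (b) contributes 0 new; branch {a=false, d=true, e=true} (b, c) contributes 0 new; branch {d=true, e=false} (a, b, c) contributes 8 new; branch {b=true, e=false} (a, c, d) contributes 4 new; branch {c=false, e=false} (a, b, d) contributes 2 new; branch {a=false, e=false} (b, c, d) contributes 1 new; branch {d=false, e=false} (a, b, c) contributes 1 new; branch {a=true, b=false, d=true, e=false} (c) contributes 0 new. Total: 20.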